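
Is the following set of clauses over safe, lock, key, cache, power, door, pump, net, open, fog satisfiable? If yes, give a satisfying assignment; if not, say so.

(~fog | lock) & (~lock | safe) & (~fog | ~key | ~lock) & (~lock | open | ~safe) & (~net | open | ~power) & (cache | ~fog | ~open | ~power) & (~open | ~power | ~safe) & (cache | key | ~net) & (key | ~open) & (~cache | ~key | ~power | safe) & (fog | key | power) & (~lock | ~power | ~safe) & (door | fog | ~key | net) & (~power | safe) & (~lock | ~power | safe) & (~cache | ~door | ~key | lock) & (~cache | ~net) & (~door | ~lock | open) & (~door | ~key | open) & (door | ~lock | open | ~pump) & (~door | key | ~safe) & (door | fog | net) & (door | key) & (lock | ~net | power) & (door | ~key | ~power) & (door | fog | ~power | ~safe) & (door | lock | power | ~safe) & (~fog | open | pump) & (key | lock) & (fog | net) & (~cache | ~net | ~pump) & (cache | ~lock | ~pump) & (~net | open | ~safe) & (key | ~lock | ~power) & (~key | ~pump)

Set safe = True.
Set lock = True.
  then (~lock | open | ~safe) forces open = True.
  then (~open | ~power | ~safe) forces power = False.
  then (key | ~open) forces key = True.
  then (~key | ~pump) forces pump = False.
  then (~fog | ~key | ~lock) forces fog = False.
  then (fog | net) forces net = True.
  then (~cache | ~net) forces cache = False.
Set door = False.
All clauses satisfied.

safe = True, lock = True, key = True, cache = False, power = False, door = False, pump = False, net = True, open = True, fog = False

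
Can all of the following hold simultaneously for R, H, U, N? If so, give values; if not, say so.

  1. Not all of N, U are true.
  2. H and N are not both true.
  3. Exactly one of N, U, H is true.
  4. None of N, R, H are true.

R=F, H=F, U=T, N=F

  (1) {N, U}: 1/2 true — not all ✓
  (2) H=F, N=F — not both ✓
  (3) {N, U, H}: 1 true — exactly one ✓
  (4) {N, R, H}: 0 true — none ✓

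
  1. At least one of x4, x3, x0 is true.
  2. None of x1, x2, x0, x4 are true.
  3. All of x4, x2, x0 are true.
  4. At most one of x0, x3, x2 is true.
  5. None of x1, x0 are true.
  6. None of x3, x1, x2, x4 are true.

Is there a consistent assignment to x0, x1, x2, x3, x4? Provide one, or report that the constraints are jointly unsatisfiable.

Case x0 = True:
  Constraint (2) is violated (x0=T) — contradiction.
Case x0 = False:
  Constraint (3) is violated (x0=F) — contradiction.
Both cases fail — unsatisfiable.

Unsatisfiable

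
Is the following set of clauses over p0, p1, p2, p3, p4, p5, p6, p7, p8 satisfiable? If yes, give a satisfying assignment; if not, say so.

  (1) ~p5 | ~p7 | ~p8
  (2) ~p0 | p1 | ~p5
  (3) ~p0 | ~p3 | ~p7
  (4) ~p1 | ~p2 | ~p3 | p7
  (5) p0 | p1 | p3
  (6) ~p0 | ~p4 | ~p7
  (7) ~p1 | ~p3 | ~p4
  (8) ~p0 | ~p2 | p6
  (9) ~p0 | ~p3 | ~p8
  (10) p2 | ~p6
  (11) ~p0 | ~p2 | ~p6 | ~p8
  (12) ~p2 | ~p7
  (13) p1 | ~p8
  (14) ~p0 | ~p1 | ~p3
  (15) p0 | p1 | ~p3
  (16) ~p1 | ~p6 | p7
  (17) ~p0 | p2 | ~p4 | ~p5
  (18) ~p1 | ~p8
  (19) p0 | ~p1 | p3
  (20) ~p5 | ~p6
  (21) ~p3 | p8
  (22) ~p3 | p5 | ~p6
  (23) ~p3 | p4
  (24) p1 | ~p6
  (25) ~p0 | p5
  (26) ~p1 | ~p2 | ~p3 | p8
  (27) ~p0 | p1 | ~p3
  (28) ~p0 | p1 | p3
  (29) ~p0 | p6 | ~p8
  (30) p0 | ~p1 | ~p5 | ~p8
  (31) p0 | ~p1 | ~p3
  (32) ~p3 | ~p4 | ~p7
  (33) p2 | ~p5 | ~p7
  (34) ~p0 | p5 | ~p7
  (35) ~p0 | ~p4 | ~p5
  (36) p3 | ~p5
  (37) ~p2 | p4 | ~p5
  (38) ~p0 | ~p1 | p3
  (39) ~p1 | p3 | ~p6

Case p8 = True:
  (p1 | ~p8) forces p1 = True.
  Clause (~p1 | ~p8) is falsified — contradiction.
Case p8 = False:
  (~p3 | p8) forces p3 = False.
  (p3 | ~p5) forces p5 = False.
  (~p0 | p5) forces p0 = False.
  (p0 | p1 | p3) forces p1 = True.
  Clause (p0 | ~p1 | p3) is falsified — contradiction.
Both cases fail, so the formula is unsatisfiable.

Unsatisfiable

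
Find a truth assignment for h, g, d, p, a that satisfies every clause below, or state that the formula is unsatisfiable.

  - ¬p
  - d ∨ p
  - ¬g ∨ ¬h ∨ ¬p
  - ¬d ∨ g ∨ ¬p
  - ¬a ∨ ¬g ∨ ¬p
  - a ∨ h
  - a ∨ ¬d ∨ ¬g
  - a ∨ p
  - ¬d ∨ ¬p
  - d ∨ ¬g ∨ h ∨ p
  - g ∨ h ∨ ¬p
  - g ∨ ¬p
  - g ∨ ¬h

h = False, g = False, d = True, p = False, a = True

Unit clause (¬p) forces p = False.
In (d ∨ p) only d is left, so d = True.
In (a ∨ p) only a is left, so a = True.
Set h = False.
Set g = False.
All clauses satisfied.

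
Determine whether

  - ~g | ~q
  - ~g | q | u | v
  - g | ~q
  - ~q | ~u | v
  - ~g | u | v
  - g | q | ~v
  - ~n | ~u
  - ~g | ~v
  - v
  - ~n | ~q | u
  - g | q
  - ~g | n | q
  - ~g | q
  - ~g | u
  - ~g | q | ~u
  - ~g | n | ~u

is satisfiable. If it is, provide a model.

Case v = True:
  (~g | ~v) forces g = False.
  (g | ~q) forces q = False.
  Clause (g | q | ~v) is falsified — contradiction.
Case v = False:
  Clause (v) is falsified — contradiction.
Both cases fail, so the formula is unsatisfiable.

Unsatisfiable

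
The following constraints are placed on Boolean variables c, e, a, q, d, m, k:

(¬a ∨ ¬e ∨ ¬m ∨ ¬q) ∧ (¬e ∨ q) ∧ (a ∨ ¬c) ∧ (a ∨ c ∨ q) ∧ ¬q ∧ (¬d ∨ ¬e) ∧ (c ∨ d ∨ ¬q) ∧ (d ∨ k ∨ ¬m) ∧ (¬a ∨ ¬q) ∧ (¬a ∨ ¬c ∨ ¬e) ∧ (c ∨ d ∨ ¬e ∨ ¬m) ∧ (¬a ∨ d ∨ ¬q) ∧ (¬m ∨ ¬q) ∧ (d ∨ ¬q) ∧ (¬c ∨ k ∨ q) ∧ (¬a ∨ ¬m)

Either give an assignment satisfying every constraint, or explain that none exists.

c = False, e = False, a = True, q = False, d = True, m = False, k = False

Unit clause (¬q) forces q = False.
In (¬e ∨ q) only ¬e is left, so e = False.
Set c = False.
  then (a ∨ c ∨ q) forces a = True.
  then (¬a ∨ ¬m) forces m = False.
Set d = True.
Set k = False.
All clauses satisfied.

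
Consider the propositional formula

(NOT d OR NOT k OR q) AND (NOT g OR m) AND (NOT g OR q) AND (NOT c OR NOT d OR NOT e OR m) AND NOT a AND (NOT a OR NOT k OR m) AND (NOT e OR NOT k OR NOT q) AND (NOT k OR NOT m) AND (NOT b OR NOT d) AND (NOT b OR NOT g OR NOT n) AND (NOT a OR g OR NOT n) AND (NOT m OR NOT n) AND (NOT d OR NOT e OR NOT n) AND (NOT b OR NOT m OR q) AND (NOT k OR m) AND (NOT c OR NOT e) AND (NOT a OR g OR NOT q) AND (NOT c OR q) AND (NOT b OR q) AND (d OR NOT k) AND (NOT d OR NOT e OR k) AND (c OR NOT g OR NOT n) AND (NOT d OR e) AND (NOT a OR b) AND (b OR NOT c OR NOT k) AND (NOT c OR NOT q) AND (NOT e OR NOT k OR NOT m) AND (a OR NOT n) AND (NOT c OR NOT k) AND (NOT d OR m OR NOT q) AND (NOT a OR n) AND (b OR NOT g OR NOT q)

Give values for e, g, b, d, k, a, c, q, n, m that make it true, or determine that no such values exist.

e: True, g: False, b: True, d: False, k: False, a: False, c: False, q: True, n: False, m: True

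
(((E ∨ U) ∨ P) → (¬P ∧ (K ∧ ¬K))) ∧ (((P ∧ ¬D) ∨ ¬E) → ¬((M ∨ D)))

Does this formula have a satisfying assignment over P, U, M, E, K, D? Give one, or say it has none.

P = False; U = False; M = False; E = False; K = False; D = False

  ((E ∨ U) ∨ P) → (¬P ∧ (K ∧ ¬K)) = True
    (E ∨ U) ∨ P = False
      E ∨ U = False
    ¬P ∧ (K ∧ ¬K) = False
      ¬P = True
      K ∧ ¬K = False
        ¬K = True
  ((P ∧ ¬D) ∨ ¬E) → ¬((M ∨ D)) = True
    (P ∧ ¬D) ∨ ¬E = True
      P ∧ ¬D = False
        ¬D = True
      ¬E = True
    ¬((M ∨ D)) = True
      M ∨ D = False
Both conjuncts True, so the formula holds.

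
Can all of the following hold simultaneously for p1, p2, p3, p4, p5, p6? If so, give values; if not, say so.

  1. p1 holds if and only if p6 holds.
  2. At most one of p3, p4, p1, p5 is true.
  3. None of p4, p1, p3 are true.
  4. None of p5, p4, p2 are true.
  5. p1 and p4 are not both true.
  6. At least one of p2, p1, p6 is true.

Unsatisfiable — no assignment works.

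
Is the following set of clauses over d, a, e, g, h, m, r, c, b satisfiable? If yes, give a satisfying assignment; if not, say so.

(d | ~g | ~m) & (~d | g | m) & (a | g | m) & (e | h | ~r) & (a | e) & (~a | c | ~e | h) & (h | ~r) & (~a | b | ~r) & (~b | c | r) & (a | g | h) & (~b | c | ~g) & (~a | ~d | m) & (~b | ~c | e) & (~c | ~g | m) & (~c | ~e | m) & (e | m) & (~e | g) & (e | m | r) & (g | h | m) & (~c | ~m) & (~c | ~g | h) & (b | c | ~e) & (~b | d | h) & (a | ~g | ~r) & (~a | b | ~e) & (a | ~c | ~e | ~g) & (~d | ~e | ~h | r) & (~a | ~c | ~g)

Set d = True.
Set a = True.
  then (~a | ~d | m) forces m = True.
  then (~c | ~m) forces c = False.
Try e = True:
  (~a | c | ~e | h) forces h = True.
  (~e | g) forces g = True.
  (~b | c | ~g) forces b = False.
  clause (b | c | ~e) is falsified — backtrack.
So e = False.
Set g = False.
Set h = False.
  then (e | h | ~r) forces r = False.
  then (~b | c | r) forces b = False.
All clauses satisfied.

d=T, a=T, e=F, g=F, h=F, m=T, r=F, c=F, b=F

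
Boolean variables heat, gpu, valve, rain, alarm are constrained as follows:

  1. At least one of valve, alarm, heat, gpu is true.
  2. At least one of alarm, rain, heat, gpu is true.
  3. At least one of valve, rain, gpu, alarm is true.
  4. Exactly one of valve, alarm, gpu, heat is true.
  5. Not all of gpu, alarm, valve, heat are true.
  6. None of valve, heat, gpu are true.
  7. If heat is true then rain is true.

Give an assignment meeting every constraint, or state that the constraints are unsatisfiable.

heat=F; gpu=F; valve=F; rain=T; alarm=T

  (1) {valve, alarm, heat, gpu}: 1 true — at least one ✓
  (2) {alarm, rain, heat, gpu}: 2 true — at least one ✓
  (3) {valve, rain, gpu, alarm}: 2 true — at least one ✓
  (4) {valve, alarm, gpu, heat}: 1 true — exactly one ✓
  (5) {gpu, alarm, valve, heat}: 1/4 true — not all ✓
  (6) {valve, heat, gpu}: 0 true — none ✓
  (7) heat=F ⇒ rain: vacuous ✓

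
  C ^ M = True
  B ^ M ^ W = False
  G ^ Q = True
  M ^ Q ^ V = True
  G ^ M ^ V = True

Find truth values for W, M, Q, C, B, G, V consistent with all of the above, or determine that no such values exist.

UNSATISFIABLE

Adding constraints 3, 4, 5 mod 2: every variable appears an even number of times on the left, so the left side is 0.
But the right sides sum to 1 (mod 2). 0 ≠ 1 — the system is inconsistent.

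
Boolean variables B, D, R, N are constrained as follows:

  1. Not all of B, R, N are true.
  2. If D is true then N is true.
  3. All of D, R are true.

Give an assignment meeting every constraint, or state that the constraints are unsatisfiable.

B=F, D=T, R=T, N=T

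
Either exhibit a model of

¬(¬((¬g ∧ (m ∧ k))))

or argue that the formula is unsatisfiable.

g: False, m: True, k: True

  ¬(¬((¬g ∧ (m ∧ k)))) = True
    ¬((¬g ∧ (m ∧ k))) = False
      ¬g ∧ (m ∧ k) = True
        ¬g = True
        m ∧ k = True
The formula evaluates to True.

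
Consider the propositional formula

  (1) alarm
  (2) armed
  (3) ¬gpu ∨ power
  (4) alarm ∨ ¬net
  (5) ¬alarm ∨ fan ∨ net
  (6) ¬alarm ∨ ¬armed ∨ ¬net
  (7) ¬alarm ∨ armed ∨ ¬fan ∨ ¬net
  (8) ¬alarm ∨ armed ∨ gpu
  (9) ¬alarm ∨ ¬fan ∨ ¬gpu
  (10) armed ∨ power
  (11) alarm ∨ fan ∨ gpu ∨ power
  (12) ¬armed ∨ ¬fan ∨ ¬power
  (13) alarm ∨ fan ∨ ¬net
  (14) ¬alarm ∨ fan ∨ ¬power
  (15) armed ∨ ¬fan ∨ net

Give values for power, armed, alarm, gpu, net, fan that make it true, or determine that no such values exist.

power = False, armed = True, alarm = True, gpu = False, net = False, fan = True

Unit clause (alarm) forces alarm = True.
Unit clause (armed) forces armed = True.
In (¬alarm ∨ ¬armed ∨ ¬net) only ¬net is left, so net = False.
In (¬alarm ∨ fan ∨ net) only fan is left, so fan = True.
In (¬alarm ∨ ¬fan ∨ ¬gpu) only ¬gpu is left, so gpu = False.
In (¬armed ∨ ¬fan ∨ ¬power) only ¬power is left, so power = False.
All clauses satisfied.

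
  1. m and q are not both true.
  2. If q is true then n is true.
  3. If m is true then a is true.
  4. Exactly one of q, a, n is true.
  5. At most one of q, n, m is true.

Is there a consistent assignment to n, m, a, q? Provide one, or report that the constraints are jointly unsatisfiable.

n: False, m: False, a: True, q: False

  (1) m=F, q=F — not both ✓
  (2) q=F ⇒ n: vacuous ✓
  (3) m=F ⇒ a: vacuous ✓
  (4) {q, a, n}: 1 true — exactly one ✓
  (5) {q, n, m}: 0 true — at most one ✓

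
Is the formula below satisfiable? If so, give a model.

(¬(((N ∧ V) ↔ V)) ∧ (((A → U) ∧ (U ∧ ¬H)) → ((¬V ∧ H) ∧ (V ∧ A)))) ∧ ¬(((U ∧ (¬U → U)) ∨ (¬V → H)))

Case V = True: the conjunct ¬(((U ∧ (¬U → U)) ∨ (¬V → H))) becomes ¬(((U ∧ (¬U → U)) ∨ True)) = False.
Case V = False: the conjunct ¬(((N ∧ V) ↔ V)) becomes ¬((False ↔ False)) = False.
Both cases fail — unsatisfiable.

Unsatisfiable — no assignment works.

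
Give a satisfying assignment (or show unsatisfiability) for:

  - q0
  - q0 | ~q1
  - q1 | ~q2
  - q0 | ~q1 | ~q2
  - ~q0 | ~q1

q0 = True, q1 = False, q2 = False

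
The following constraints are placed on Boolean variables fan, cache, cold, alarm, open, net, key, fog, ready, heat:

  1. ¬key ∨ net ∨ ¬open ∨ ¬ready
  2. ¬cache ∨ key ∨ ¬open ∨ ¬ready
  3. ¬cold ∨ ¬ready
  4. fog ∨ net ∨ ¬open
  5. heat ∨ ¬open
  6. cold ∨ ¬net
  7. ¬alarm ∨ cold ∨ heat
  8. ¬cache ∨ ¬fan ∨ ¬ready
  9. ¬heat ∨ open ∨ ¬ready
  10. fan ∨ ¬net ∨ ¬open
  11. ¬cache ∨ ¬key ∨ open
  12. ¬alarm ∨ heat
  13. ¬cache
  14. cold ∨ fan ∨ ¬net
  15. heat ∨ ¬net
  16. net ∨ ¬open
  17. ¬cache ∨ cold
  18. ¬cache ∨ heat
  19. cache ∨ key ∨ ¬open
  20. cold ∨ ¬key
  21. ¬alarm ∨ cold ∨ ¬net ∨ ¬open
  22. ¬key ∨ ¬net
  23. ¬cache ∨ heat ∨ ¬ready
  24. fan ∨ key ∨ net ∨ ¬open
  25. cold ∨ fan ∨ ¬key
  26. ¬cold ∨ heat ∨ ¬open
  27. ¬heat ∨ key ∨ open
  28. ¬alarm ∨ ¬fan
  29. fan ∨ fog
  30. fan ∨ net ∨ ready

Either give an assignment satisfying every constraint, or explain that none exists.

Unit clause (¬cache) forces cache = False.
Set fan = True.
  then (¬alarm ∨ ¬fan) forces alarm = False.
Set cold = True.
  then (¬cold ∨ ¬ready) forces ready = False.
Try open = True:
  (heat ∨ ¬open) forces heat = True.
  (net ∨ ¬open) forces net = True.
  (cache ∨ key ∨ ¬open) forces key = True.
  clause (¬key ∨ ¬net) is falsified — backtrack.
So open = False.
Set net = False.
Set key = True.
Set fog = True.
Set heat = False.
All clauses satisfied.

fan = True, cache = False, cold = True, alarm = False, open = False, net = False, key = True, fog = True, ready = False, heat = False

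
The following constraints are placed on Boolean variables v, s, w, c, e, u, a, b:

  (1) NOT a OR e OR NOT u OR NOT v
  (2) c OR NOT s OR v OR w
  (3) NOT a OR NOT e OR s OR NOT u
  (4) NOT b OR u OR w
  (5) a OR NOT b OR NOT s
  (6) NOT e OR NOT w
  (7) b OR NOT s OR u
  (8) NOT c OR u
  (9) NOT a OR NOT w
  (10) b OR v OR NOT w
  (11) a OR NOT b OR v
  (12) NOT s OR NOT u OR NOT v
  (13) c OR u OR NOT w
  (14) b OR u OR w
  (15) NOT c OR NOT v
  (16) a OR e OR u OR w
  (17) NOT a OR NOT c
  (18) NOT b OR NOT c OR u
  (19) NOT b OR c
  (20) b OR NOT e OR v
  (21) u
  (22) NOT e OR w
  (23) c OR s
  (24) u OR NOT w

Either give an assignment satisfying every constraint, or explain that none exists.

v = False, s = True, w = False, c = True, e = False, u = True, a = False, b = False

Unit clause (u) forces u = True.
Try v = True:
  (NOT s OR NOT u OR NOT v) forces s = False.
  (NOT c OR NOT v) forces c = False.
  clause (c OR s) is falsified — backtrack.
So v = False.
Set s = True.
Try w = True:
  (NOT e OR NOT w) forces e = False.
  (NOT a OR NOT w) forces a = False.
  (a OR NOT b OR NOT s) forces b = False.
  clause (b OR v OR NOT w) is falsified — backtrack.
So w = False.
  then (c OR NOT s OR v OR w) forces c = True.
  then (NOT a OR NOT c) forces a = False.
  then (NOT e OR w) forces e = False.
  then (a OR NOT b OR NOT s) forces b = False.
All clauses satisfied.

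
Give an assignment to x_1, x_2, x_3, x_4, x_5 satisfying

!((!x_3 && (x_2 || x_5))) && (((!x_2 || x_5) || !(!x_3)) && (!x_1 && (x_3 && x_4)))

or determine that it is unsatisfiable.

x_1 = False; x_2 = True; x_3 = True; x_4 = True; x_5 = False

  !((!x_3 && (x_2 || x_5))) = True
    !x_3 && (x_2 || x_5) = False
      !x_3 = False
      x_2 || x_5 = True
  ((!x_2 || x_5) || !(!x_3)) && (!x_1 && (x_3 && x_4)) = True
    (!x_2 || x_5) || !(!x_3) = True
      !x_2 || x_5 = False
        !x_2 = False
      !(!x_3) = True
        !x_3 = False
    !x_1 && (x_3 && x_4) = True
      !x_1 = True
      x_3 && x_4 = True
Both conjuncts True, so the formula holds.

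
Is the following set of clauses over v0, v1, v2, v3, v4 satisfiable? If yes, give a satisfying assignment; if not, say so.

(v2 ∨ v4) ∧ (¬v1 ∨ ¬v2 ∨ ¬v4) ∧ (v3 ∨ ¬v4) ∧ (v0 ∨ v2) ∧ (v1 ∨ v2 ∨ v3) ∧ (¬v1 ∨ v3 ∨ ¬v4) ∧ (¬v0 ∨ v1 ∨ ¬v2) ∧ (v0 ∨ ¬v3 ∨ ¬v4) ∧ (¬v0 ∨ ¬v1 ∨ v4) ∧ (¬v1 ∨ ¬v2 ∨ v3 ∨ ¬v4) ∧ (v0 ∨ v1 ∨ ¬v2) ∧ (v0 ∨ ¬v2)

Set v0 = True.
Set v1 = True.
  then (¬v0 ∨ ¬v1 ∨ v4) forces v4 = True.
  then (¬v1 ∨ ¬v2 ∨ ¬v4) forces v2 = False.
  then (v3 ∨ ¬v4) forces v3 = True.
All clauses satisfied.

v0 = True, v1 = True, v2 = False, v3 = True, v4 = True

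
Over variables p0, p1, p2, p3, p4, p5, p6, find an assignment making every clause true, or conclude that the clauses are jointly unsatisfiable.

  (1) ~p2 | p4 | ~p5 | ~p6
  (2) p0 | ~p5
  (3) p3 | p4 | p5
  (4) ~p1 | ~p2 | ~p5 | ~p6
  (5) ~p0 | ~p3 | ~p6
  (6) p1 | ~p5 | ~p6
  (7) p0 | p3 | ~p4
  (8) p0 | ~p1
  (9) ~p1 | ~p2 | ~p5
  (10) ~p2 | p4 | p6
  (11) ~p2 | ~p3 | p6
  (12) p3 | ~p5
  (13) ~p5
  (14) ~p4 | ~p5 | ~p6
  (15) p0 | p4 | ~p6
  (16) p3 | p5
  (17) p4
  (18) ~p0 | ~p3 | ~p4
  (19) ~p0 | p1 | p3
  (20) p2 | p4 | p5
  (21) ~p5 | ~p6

Unit clause (~p5) forces p5 = False.
In (p3 | p5) only p3 is left, so p3 = True.
Unit clause (p4) forces p4 = True.
In (~p0 | ~p3 | ~p4) only ~p0 is left, so p0 = False.
In (p0 | ~p1) only ~p1 is left, so p1 = False.
Set p2 = False.
Set p6 = True.
All clauses satisfied.

p0 = False, p1 = False, p2 = False, p3 = True, p4 = True, p5 = False, p6 = True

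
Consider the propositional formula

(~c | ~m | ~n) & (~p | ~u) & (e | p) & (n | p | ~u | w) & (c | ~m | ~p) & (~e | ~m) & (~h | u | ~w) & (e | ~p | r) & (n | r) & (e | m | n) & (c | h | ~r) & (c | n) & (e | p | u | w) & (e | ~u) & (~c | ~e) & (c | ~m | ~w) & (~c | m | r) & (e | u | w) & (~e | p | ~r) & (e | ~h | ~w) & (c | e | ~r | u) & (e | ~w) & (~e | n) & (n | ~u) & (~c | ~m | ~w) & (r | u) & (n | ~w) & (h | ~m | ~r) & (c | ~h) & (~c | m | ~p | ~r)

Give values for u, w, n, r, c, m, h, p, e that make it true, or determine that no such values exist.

Set u = True.
  then (~p | ~u) forces p = False.
  then (e | p) forces e = True.
  then (~e | ~m) forces m = False.
  then (~c | ~e) forces c = False.
  then (~e | p | ~r) forces r = False.
  then (~e | n) forces n = True.
  then (c | ~h) forces h = False.
Set w = False.
All clauses satisfied.

u: True, w: False, n: True, r: False, c: False, m: False, h: False, p: False, e: True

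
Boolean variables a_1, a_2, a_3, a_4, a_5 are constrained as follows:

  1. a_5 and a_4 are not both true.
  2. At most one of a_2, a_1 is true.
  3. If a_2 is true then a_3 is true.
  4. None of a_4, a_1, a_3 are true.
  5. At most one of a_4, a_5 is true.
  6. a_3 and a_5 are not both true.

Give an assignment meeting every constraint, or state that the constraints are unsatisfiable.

a_1 = False, a_2 = False, a_3 = False, a_4 = False, a_5 = False

  (1) a_5=F, a_4=F — not both ✓
  (2) {a_2, a_1}: 0 true — at most one ✓
  (3) a_2=F ⇒ a_3: vacuous ✓
  (4) {a_4, a_1, a_3}: 0 true — none ✓
  (5) {a_4, a_5}: 0 true — at most one ✓
  (6) a_3=F, a_5=F — not both ✓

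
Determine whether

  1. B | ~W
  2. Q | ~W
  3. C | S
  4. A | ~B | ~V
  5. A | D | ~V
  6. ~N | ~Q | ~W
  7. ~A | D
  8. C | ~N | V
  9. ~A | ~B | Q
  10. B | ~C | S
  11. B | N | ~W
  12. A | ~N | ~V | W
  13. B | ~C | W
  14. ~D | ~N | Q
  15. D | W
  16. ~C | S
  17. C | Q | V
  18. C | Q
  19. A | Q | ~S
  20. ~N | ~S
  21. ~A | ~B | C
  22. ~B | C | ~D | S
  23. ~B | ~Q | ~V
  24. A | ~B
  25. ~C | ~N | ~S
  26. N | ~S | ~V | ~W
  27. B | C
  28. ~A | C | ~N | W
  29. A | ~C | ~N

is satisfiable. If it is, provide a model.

D=T, B=T, S=T, V=F, N=F, C=T, W=T, A=T, Q=T

Set D = True.
Try B = False:
  (B | ~W) forces W = False.
  (B | ~C | W) forces C = False.
  clause (B | C) is falsified — backtrack.
So B = True.
  then (A | ~B) forces A = True.
  then (~A | ~B | Q) forces Q = True.
  then (~A | ~B | C) forces C = True.
  then (~B | ~Q | ~V) forces V = False.
  then (~C | S) forces S = True.
  then (~N | ~S) forces N = False.
Set W = True.
All clauses satisfied.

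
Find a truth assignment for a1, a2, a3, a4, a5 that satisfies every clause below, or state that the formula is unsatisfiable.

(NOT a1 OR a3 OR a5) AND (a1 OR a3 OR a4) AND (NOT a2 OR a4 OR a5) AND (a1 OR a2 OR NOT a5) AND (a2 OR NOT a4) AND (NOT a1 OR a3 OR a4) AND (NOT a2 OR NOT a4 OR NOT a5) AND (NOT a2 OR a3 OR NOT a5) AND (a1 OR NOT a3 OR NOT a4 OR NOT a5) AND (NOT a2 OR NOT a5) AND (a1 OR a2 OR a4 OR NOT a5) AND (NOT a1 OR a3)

Set a1 = False.
Set a2 = True.
  then (NOT a2 OR NOT a5) forces a5 = False.
  then (NOT a2 OR a4 OR a5) forces a4 = True.
Set a3 = False.
All clauses satisfied.

a1=F; a2=T; a3=F; a4=T; a5=F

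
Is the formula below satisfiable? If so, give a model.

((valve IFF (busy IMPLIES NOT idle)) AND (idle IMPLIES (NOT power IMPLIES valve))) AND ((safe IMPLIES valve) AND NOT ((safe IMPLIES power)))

valve = True, idle = False, busy = False, safe = True, power = False

  (valve IFF (busy IMPLIES NOT idle)) AND (idle IMPLIES (NOT power IMPLIES valve)) = True
    valve IFF (busy IMPLIES NOT idle) = True
      busy IMPLIES NOT idle = True
        NOT idle = True
    idle IMPLIES (NOT power IMPLIES valve) = True
      NOT power IMPLIES valve = True
        NOT power = True
  (safe IMPLIES valve) AND NOT ((safe IMPLIES power)) = True
    safe IMPLIES valve = True
    NOT ((safe IMPLIES power)) = True
      safe IMPLIES power = False
Both conjuncts True, so the formula holds.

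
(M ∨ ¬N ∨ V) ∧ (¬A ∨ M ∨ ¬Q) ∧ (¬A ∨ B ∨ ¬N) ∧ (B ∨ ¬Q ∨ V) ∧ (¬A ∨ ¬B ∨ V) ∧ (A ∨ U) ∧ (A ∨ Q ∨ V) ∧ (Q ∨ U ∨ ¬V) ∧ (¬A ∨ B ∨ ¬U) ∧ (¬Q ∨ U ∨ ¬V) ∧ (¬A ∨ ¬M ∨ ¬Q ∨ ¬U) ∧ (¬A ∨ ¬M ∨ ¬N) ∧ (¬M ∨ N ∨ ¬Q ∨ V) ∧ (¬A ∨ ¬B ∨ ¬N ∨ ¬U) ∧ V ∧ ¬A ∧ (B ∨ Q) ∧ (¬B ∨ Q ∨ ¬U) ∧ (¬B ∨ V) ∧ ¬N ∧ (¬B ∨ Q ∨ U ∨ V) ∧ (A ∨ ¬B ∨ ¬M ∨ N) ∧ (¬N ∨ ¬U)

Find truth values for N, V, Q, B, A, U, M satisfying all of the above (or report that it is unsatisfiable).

N=F, V=T, Q=T, B=T, A=F, U=T, M=F

Unit clause (V) forces V = True.
Unit clause (¬A) forces A = False.
Unit clause (¬N) forces N = False.
In (A ∨ U) only U is left, so U = True.
Try Q = False:
  (B ∨ Q) forces B = True.
  clause (¬B ∨ Q ∨ ¬U) is falsified — backtrack.
So Q = True.
Set B = True.
  then (A ∨ ¬B ∨ ¬M ∨ N) forces M = False.
All clauses satisfied.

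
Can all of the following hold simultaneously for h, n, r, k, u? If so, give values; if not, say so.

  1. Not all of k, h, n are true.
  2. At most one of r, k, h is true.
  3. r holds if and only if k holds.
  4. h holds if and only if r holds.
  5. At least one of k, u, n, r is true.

h: False, n: True, r: False, k: False, u: True

  (1) {k, h, n}: 1/3 true — not all ✓
  (2) {r, k, h}: 0 true — at most one ✓
  (3) r=F, k=F — same ✓
  (4) h=F, r=F — same ✓
  (5) {k, u, n, r}: 2 true — at least one ✓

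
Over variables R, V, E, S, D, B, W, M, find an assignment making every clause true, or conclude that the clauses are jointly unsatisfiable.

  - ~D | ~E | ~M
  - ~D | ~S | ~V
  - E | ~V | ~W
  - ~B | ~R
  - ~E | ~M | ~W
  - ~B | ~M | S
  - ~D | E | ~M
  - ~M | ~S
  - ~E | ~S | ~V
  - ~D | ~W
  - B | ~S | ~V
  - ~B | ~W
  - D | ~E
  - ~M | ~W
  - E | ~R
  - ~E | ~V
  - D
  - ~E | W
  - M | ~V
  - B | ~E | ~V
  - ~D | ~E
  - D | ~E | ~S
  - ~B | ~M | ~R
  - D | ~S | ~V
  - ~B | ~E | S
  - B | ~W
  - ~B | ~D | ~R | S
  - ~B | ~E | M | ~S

Unit clause (D) forces D = True.
In (~D | ~E) only ~E is left, so E = False.
In (~D | E | ~M) only ~M is left, so M = False.
In (~D | ~W) only ~W is left, so W = False.
In (E | ~R) only ~R is left, so R = False.
In (M | ~V) only ~V is left, so V = False.
Set S = False.
Set B = False.
All clauses satisfied.

R = False, V = False, E = False, S = False, D = True, B = False, W = False, M = False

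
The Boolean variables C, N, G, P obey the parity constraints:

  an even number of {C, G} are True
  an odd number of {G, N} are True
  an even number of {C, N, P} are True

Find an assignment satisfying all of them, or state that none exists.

C = True; N = False; G = True; P = True

{C, G}: 2 true → even ✓
{G, N}: 1 true → odd ✓
{C, N, P}: 2 true → even ✓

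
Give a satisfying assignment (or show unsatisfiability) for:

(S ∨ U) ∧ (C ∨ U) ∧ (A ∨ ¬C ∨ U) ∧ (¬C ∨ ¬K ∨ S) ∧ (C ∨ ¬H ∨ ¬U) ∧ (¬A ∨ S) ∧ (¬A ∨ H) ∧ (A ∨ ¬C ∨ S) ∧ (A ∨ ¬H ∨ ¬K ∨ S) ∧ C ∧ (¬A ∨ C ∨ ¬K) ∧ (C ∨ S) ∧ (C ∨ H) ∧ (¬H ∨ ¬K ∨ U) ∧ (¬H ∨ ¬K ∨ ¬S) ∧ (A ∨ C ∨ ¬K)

Unit clause (C) forces C = True.
Set H = False.
  then (¬A ∨ H) forces A = False.
  then (A ∨ ¬C ∨ S) forces S = True.
  then (A ∨ ¬C ∨ U) forces U = True.
Set K = True.
All clauses satisfied.

H = False, S = True, K = True, A = False, U = True, C = True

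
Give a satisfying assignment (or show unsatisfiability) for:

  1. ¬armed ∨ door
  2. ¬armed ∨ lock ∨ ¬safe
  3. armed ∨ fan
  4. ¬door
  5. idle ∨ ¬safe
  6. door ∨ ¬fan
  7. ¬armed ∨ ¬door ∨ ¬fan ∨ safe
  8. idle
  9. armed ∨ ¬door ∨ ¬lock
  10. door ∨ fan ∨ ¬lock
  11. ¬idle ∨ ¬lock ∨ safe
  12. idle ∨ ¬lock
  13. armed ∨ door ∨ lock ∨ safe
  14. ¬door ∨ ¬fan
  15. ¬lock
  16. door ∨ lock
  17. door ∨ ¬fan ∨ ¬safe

Unsatisfiable — no assignment works.

Case lock = True:
  Clause (¬lock) is falsified — contradiction.
Case lock = False:
  (¬door) forces door = False.
  Clause (door ∨ lock) is falsified — contradiction.
Both cases fail, so the formula is unsatisfiable.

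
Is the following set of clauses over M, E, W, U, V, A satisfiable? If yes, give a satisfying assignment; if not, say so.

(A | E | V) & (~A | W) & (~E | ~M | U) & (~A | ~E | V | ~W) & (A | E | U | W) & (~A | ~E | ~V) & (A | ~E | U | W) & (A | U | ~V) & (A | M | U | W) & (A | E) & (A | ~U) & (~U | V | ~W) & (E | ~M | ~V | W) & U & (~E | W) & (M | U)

M = False, E = False, W = True, U = True, V = True, A = True

Unit clause (U) forces U = True.
In (A | ~U) only A is left, so A = True.
In (~A | W) only W is left, so W = True.
In (~U | V | ~W) only V is left, so V = True.
In (~A | ~E | ~V) only ~E is left, so E = False.
Set M = False.
All clauses satisfied.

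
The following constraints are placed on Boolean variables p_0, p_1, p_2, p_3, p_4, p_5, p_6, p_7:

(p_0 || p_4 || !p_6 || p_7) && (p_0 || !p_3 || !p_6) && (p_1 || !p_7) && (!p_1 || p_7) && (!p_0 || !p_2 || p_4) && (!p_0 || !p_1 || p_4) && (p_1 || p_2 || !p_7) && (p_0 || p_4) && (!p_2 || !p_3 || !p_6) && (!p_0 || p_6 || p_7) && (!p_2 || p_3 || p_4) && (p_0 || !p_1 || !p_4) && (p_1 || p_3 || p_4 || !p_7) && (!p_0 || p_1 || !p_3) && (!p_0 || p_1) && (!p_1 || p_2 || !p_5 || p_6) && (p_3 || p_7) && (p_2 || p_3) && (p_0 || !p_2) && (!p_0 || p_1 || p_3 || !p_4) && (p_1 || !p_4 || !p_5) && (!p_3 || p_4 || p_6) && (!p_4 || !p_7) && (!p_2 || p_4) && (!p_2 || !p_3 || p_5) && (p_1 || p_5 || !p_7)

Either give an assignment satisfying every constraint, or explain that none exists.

Try p_0 = True:
  (!p_0 || p_1) forces p_1 = True.
  (!p_1 || p_7) forces p_7 = True.
  (!p_0 || !p_1 || p_4) forces p_4 = True.
  clause (!p_4 || !p_7) is falsified — backtrack.
So p_0 = False.
  then (p_0 || p_4) forces p_4 = True.
  then (p_0 || !p_1 || !p_4) forces p_1 = False.
  then (p_0 || !p_2) forces p_2 = False.
  then (p_1 || !p_4 || !p_5) forces p_5 = False.
  then (!p_4 || !p_7) forces p_7 = False.
  then (p_3 || p_7) forces p_3 = True.
  then (p_0 || !p_3 || !p_6) forces p_6 = False.
All clauses satisfied.

p_0 = False; p_1 = False; p_2 = False; p_3 = True; p_4 = True; p_5 = False; p_6 = False; p_7 = False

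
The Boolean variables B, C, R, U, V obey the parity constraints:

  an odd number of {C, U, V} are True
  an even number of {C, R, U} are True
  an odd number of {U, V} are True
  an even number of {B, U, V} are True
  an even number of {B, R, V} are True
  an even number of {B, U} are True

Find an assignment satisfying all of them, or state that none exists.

B: True; C: False; R: True; U: True; V: False

{C, U, V}: 1 true → odd ✓
{C, R, U}: 2 true → even ✓
{U, V}: 1 true → odd ✓
{B, U, V}: 2 true → even ✓
{B, R, V}: 2 true → even ✓
{B, U}: 2 true → even ✓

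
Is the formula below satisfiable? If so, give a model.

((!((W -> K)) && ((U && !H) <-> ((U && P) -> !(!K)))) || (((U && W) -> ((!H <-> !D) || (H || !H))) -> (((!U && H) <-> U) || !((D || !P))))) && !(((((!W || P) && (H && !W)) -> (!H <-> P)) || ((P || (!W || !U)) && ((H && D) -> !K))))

No satisfying assignment exists.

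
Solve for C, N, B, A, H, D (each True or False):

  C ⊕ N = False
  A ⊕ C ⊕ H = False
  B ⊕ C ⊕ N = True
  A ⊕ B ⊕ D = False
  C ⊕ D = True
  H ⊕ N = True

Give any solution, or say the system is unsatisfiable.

C = True, N = True, B = True, A = True, H = False, D = False

C ⊕ N = T ⊕ T = False ✓
A ⊕ C ⊕ H = T ⊕ T ⊕ F = False ✓
B ⊕ C ⊕ N = T ⊕ T ⊕ T = True ✓
A ⊕ B ⊕ D = T ⊕ T ⊕ F = False ✓
C ⊕ D = T ⊕ F = True ✓
H ⊕ N = F ⊕ T = True ✓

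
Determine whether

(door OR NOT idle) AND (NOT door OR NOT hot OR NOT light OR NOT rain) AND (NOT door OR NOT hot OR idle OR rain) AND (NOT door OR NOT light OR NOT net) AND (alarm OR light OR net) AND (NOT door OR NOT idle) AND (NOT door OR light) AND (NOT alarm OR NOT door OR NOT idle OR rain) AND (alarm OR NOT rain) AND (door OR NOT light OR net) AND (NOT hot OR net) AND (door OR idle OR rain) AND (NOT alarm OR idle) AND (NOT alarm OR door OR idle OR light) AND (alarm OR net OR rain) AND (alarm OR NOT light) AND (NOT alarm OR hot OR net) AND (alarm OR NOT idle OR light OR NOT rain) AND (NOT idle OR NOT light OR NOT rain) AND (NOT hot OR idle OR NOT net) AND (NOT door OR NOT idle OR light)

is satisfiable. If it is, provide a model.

UNSATISFIABLE

Case idle = True:
  (door OR NOT idle) forces door = True.
  Clause (NOT door OR NOT idle) is falsified — contradiction.
Case idle = False:
  (NOT alarm OR idle) forces alarm = False.
  (alarm OR NOT rain) forces rain = False.
  (door OR idle OR rain) forces door = True.
  (NOT door OR NOT hot OR idle OR rain) forces hot = False.
  (NOT door OR light) forces light = True.
  Clause (alarm OR NOT light) is falsified — contradiction.
Both cases fail, so the formula is unsatisfiable.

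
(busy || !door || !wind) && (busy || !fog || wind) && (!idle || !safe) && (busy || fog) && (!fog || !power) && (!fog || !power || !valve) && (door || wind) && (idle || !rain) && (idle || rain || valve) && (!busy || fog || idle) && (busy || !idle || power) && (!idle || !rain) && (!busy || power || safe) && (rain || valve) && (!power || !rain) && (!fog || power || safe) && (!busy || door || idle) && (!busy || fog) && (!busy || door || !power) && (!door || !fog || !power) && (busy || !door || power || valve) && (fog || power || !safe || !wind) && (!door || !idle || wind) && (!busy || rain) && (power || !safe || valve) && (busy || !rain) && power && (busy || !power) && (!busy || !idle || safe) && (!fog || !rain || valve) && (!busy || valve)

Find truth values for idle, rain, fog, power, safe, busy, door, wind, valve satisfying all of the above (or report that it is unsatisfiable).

Case fog = True:
  (!fog || !power) forces power = False.
  Clause (power) is falsified — contradiction.
Case fog = False:
  (busy || fog) forces busy = True.
  Clause (!busy || fog) is falsified — contradiction.
Both cases fail, so the formula is unsatisfiable.

UNSATISFIABLE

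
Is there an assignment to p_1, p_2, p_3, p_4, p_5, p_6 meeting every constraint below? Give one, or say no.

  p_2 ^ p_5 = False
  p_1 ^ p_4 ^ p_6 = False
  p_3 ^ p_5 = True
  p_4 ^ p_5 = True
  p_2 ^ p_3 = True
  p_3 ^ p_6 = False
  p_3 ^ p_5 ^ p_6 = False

p_1 = False, p_2 = False, p_3 = True, p_4 = True, p_5 = False, p_6 = True

p_2 ^ p_5 = F ^ F = False ✓
p_1 ^ p_4 ^ p_6 = F ^ T ^ T = False ✓
p_3 ^ p_5 = T ^ F = True ✓
p_4 ^ p_5 = T ^ F = True ✓
p_2 ^ p_3 = F ^ T = True ✓
p_3 ^ p_6 = T ^ T = False ✓
p_3 ^ p_5 ^ p_6 = T ^ F ^ T = False ✓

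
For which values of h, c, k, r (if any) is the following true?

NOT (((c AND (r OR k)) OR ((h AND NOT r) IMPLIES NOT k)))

h = True, c = False, k = True, r = False

  NOT (((c AND (r OR k)) OR ((h AND NOT r) IMPLIES NOT k))) = True
    (c AND (r OR k)) OR ((h AND NOT r) IMPLIES NOT k) = False
      c AND (r OR k) = False
        r OR k = True
      (h AND NOT r) IMPLIES NOT k = False
        h AND NOT r = True
          NOT r = True
        NOT k = False
The formula evaluates to True.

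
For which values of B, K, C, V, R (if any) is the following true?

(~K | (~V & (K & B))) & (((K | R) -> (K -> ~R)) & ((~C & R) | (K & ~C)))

B=F; K=F; C=F; V=F; R=T

  ~K | (~V & (K & B)) = True
    ~K = True
    ~V & (K & B) = False
      ~V = True
      K & B = False
  ((K | R) -> (K -> ~R)) & ((~C & R) | (K & ~C)) = True
    (K | R) -> (K -> ~R) = True
      K | R = True
      K -> ~R = True
        ~R = False
    (~C & R) | (K & ~C) = True
      ~C & R = True
        ~C = True
      K & ~C = False
        ~C = True
Both conjuncts True, so the formula holds.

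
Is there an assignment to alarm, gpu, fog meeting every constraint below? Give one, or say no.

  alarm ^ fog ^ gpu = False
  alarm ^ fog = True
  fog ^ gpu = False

alarm=F, gpu=T, fog=T

alarm ^ fog ^ gpu = F ^ T ^ T = False ✓
alarm ^ fog = F ^ T = True ✓
fog ^ gpu = T ^ T = False ✓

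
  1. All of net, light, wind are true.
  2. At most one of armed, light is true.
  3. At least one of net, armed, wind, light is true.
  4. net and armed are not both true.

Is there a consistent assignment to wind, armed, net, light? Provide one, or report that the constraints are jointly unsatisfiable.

wind: True, armed: False, net: True, light: True

  (1) {net, light, wind}: all 3 true ✓
  (2) {armed, light}: 1 true — at most one ✓
  (3) {net, armed, wind, light}: 3 true — at least one ✓
  (4) net=T, armed=F — not both ✓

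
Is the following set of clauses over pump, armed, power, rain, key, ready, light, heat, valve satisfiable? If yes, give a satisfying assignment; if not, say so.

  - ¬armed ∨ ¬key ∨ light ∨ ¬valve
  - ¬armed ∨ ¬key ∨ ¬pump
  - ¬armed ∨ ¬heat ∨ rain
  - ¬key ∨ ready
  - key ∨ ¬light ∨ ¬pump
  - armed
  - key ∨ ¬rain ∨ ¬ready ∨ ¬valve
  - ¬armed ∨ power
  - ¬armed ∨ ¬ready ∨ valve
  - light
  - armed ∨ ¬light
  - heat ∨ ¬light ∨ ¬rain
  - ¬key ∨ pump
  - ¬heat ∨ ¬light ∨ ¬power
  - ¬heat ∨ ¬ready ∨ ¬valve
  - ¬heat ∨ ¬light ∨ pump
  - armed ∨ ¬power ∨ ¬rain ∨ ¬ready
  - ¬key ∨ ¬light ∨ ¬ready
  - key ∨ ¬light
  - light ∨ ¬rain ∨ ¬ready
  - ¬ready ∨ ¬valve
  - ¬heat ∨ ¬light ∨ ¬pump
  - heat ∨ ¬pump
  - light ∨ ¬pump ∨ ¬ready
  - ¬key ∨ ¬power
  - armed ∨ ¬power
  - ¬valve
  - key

Unsatisfiable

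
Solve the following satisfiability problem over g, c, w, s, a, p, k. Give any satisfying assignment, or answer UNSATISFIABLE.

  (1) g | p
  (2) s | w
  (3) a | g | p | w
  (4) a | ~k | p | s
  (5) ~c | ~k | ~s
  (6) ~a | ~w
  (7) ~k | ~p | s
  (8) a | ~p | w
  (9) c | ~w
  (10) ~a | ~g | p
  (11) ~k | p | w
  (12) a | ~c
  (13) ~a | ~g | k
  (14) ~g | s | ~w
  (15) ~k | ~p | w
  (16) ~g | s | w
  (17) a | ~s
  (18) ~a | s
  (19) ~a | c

g=F, c=T, w=F, s=T, a=T, p=T, k=F

Set g = False.
  then (g | p) forces p = True.
Try c = False:
  (c | ~w) forces w = False.
  (s | w) forces s = True.
  (a | ~p | w) forces a = True.
  clause (~a | c) is falsified — backtrack.
So c = True.
  then (a | ~c) forces a = True.
  then (~a | s) forces s = True.
  then (~c | ~k | ~s) forces k = False.
  then (~a | ~w) forces w = False.
All clauses satisfied.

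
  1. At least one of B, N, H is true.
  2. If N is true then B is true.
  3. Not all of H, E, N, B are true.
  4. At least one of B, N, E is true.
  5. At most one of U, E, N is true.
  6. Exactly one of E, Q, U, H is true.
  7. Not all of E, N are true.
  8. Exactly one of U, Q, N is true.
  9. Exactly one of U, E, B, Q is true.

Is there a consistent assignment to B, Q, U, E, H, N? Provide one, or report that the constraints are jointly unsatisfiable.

B: True; Q: False; U: False; E: False; H: True; N: True

  (1) {B, N, H}: 3 true — at least one ✓
  (2) N=T ⇒ B: T ✓
  (3) {H, E, N, B}: 3/4 true — not all ✓
  (4) {B, N, E}: 2 true — at least one ✓
  (5) {U, E, N}: 1 true — at most one ✓
  (6) {E, Q, U, H}: 1 true — exactly one ✓
  (7) {E, N}: 1/2 true — not all ✓
  (8) {U, Q, N}: 1 true — exactly one ✓
  (9) {U, E, B, Q}: 1 true — exactly one ✓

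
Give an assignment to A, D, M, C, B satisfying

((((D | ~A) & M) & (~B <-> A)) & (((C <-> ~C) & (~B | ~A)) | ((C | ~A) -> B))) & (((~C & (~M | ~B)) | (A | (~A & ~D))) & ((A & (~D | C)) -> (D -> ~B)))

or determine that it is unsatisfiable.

A: True, D: True, M: True, C: False, B: False

  (((D | ~A) & M) & (~B <-> A)) & (((C <-> ~C) & (~B | ~A)) | ((C | ~A) -> B)) = True
    ((D | ~A) & M) & (~B <-> A) = True
      (D | ~A) & M = True
        D | ~A = True
          ~A = False
      ~B <-> A = True
        ~B = True
    ((C <-> ~C) & (~B | ~A)) | ((C | ~A) -> B) = True
      (C <-> ~C) & (~B | ~A) = False
        C <-> ~C = False
          ~C = True
        ~B | ~A = True
          ~B = True
          ~A = False
      (C | ~A) -> B = True
        C | ~A = False
          ~A = False
  ((~C & (~M | ~B)) | (A | (~A & ~D))) & ((A & (~D | C)) -> (D -> ~B)) = True
    (~C & (~M | ~B)) | (A | (~A & ~D)) = True
      ~C & (~M | ~B) = True
        ~C = True
        ~M | ~B = True
          ~M = False
          ~B = True
      A | (~A & ~D) = True
        ~A & ~D = False
          ~A = False
          ~D = False
    (A & (~D | C)) -> (D -> ~B) = True
      A & (~D | C) = False
        ~D | C = False
          ~D = False
      D -> ~B = True
        ~B = True
Both conjuncts True, so the formula holds.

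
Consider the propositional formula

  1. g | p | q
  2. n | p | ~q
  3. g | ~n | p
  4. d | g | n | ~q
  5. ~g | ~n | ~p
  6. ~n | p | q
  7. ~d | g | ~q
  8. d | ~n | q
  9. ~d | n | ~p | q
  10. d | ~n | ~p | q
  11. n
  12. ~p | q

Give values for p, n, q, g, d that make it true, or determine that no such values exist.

Unit clause (n) forces n = True.
Set p = False.
  then (g | ~n | p) forces g = True.
  then (~n | p | q) forces q = True.
Set d = True.
All clauses satisfied.

p = False, n = True, q = True, g = True, d = True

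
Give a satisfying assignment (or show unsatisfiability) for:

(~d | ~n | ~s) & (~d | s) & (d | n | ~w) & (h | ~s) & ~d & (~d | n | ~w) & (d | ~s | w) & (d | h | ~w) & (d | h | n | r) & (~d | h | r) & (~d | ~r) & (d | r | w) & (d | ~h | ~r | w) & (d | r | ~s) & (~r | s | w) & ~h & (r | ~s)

Unsatisfiable

Case d = True:
  Clause (~d) is falsified — contradiction.
Case d = False:
  (~h) forces h = False.
  (h | ~s) forces s = False.
  (d | h | ~w) forces w = False.
  (d | r | w) forces r = True.
  Clause (~r | s | w) is falsified — contradiction.
Both cases fail, so the formula is unsatisfiable.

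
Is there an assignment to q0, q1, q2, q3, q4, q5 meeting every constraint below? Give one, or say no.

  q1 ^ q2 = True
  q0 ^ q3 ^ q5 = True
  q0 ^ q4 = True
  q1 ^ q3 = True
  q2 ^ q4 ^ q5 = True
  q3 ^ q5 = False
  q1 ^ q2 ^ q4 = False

Adding constraints 1, 2, 3, 4, 5 mod 2: every variable appears an even number of times on the left, so the left side is 0.
But the right sides sum to 1 (mod 2). 0 ≠ 1 — the system is inconsistent.

Unsatisfiable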